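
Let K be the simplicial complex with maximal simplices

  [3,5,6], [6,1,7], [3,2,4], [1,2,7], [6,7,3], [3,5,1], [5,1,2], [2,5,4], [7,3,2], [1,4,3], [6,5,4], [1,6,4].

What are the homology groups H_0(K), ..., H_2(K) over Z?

H_0 ≅ Z,  H_1 ≅ Z_2,  H_2 = 0.

Order the vertices as 1 < 2 < 3 < 4 < 5 < 6 < 7. Listing each simplex with vertices in this order, K has dimension 2 with simplices:

  0-simplices (7): [1], [2], [3], [4], [5], [6], [7]
  1-simplices (18): [1,2], [1,3], [1,4], [1,5], [1,6], [1,7], [2,3], [2,4], [2,5], [2,7], [3,4], [3,5], [3,6], [3,7], [4,5], [4,6], [5,6], [6,7]
  2-simplices (12): [1,2,5], [1,2,7], [1,3,4], [1,3,5], [1,4,6], [1,6,7], [2,3,4], [2,3,7], [2,4,5], [3,5,6], [3,6,7], [4,5,6]

Hence C_0 ≅ Z^7, C_1 ≅ Z^18, C_2 ≅ Z^12.

The boundary map ∂_1: C_1 → C_0 is given by ∂[p,q] = [q] − [p]. For instance
  ∂[2,7] = [7] − [2].
The resulting 7×18 matrix has rank 6, and its Smith normal form has invariant factors (1,1,1,1,1,1).

∂_2: C_2 → C_1 maps a triangle to the signed sum of its edges. For instance
  ∂[1,6,7] = [6,7] − [1,7] + [1,6],
  ∂[2,3,7] = [3,7] − [2,7] + [2,3].
As a 18×12 matrix over Z this has rank 12, with invariant factors (1,1,1,1,1,1,1,1,1,1,1,2).

Computing H_k = (kernel of ∂_k) / (image of ∂_{k+1}):

  H_0: rank C_0 − rank ∂_1 = 7 − 6 = 1, and the invariant factors of ∂_1 are all 1, so H_0 ≅ Z.
  H_1: rank ker ∂_1 − rank ∂_2 = (18 − 6) − 12 = 0, and ∂_2 has invariant factor 2 > 1, so H_1 ≅ Z_2.
  H_2: rank ker ∂_2 − rank ∂_3 = (12 − 12) − 0 = 0, and there is no ∂_3, so H_2 ≅ 0.

(K is a triangulation of the real projective plane RP^2.)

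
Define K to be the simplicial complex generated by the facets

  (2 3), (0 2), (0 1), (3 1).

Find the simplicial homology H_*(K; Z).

H_0 ≅ Z,  H_1 ≅ Z.

K has 4 vertices, 4 edges.
rank ∂_0 = 0, rank ∂_1 = 3 ⇒ b_0 = 4 − 0 − 3 = 1; all invariant factors of ∂_1 are 1 so no torsion. So H_0 ≅ Z.
rank ∂_1 = 3, rank ∂_2 = 0 ⇒ b_1 = 4 − 3 − 0 = 1. So H_1 ≅ Z.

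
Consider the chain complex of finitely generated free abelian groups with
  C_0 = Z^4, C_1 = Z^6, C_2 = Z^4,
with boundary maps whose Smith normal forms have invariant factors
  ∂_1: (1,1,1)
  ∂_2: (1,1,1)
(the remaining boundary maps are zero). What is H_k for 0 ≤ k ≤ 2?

H_0 ≅ Z,  H_1 = 0,  H_2 ≅ Z.

H_0: b_0 = 4 − 0 − 3 = 1; torsion from ∂_1 factors > 1: none. So H_0 ≅ Z.
H_1: b_1 = 6 − 3 − 3 = 0; torsion from ∂_2 factors > 1: none. So H_1 ≅ 0.
H_2: b_2 = 4 − 3 − 0 = 1; torsion from ∂_3 factors > 1: none. So H_2 ≅ Z.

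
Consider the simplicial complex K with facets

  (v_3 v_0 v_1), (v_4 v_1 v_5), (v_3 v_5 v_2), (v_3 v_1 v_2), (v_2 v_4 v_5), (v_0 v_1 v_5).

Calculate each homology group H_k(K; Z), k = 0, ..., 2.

H_0 = Z,  H_1 = Z,  H_2 = 0.

We work with the vertex ordering v_0 < v_1 < v_2 < v_3 < v_4 < v_5. The simplices of K, each written with vertices in increasing order, are:

  0-simplices (6): [v_0], [v_1], [v_2], [v_3], [v_4], [v_5]
  1-simplices (12): [v_0,v_1], [v_0,v_3], [v_0,v_5], [v_1,v_2], [v_1,v_3], [v_1,v_4], [v_1,v_5], [v_2,v_3], [v_2,v_4], [v_2,v_5], [v_3,v_5], [v_4,v_5]
  2-simplices (6): [v_0,v_1,v_3], [v_0,v_1,v_5], [v_1,v_2,v_3], [v_1,v_4,v_5], [v_2,v_3,v_5], [v_2,v_4,v_5]

Hence C_0 ≅ Z^6, C_1 ≅ Z^12, C_2 ≅ Z^6.

∂_1: C_1 → C_0 is given by ∂[p,q] = [q] − [p].
The resulting 6×12 matrix has rank 5, and its Smith normal form has invariant factors (1,1,1,1,1).

The boundary map ∂_2: C_2 → C_1 sends each 2-simplex [p,q,r] to [q,r] − [p,r] + [p,q]. For instance
  ∂[v_1,v_2,v_3] = [v_2,v_3] − [v_1,v_3] + [v_1,v_2],
  ∂[v_1,v_4,v_5] = [v_4,v_5] − [v_1,v_5] + [v_1,v_4].
As a 12×6 matrix over Z this has rank 6, with invariant factors (1,1,1,1,1,1).

Reading off H_k = ker ∂_k / im ∂_{k+1}:

  H_0: rank C_0 − rank ∂_1 = 6 − 5 = 1, and the invariant factors of ∂_1 are all 1, so H_0 = Z.
  H_1: rank ker ∂_1 − rank ∂_2 = (12 − 5) − 6 = 1, and the invariant factors of ∂_2 are all 1, so H_1 = Z.
  H_2: rank ker ∂_2 − rank ∂_3 = (6 − 6) − 0 = 0, and there is no ∂_3, so H_2 = 0.

(K is a triangulation of the cylinder S^1 x I.)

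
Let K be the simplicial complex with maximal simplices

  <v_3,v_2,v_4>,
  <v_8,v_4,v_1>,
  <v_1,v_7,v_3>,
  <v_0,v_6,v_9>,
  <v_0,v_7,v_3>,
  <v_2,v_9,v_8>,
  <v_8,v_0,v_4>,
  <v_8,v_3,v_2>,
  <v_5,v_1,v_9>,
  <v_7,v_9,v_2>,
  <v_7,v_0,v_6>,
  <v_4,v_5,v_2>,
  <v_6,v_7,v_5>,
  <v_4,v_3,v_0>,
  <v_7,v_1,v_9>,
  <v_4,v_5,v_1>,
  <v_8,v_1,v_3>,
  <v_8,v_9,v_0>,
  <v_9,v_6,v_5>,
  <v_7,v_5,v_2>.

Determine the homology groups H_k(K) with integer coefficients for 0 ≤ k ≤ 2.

H_0 ≅ Z,  H_1 ≅ Z ⊕ Z_2,  H_2 = 0.

Fix the vertex order v_0 < v_1 < v_2 < v_3 < v_4 < v_5 < v_6 < v_7 < v_8 < v_9 and write every simplex with vertices in increasing order. Then dim K = 2 and the simplices of K are:

  0-simplices (10): [v_0], [v_1], [v_2], [v_3], [v_4], [v_5], [v_6], [v_7], [v_8], [v_9]
  1-simplices (30): (30 of them)
  2-simplices (20): (20 of them)

Hence C_0 ≅ Z^10, C_1 ≅ Z^30, C_2 ≅ Z^20.

Boundary ∂_1: C_1 → C_0 maps an edge to its endpoints' difference, ∂[p,q] = q − p. For instance
  ∂[v_0,v_7] = [v_7] − [v_0].
The resulting 10×30 matrix has rank 9, and its Smith normal form has invariant factors (1,1,1,1,1,1,1,1,1).

The boundary map ∂_2: C_2 → C_1 maps a triangle to the signed sum of its edges. For instance
  ∂[v_2,v_3,v_8] = [v_3,v_8] − [v_2,v_8] + [v_2,v_3],
  ∂[v_5,v_6,v_7] = [v_6,v_7] − [v_5,v_7] + [v_5,v_6].
The resulting 30×20 matrix has rank 20, and its Smith normal form has invariant factors (1,1,1,1,1,1,1,1,1,1,1,1,1,1,1,1,1,1,1,2).

Reading off H_k = ker ∂_k / im ∂_{k+1}:

  H_0: rank C_0 − rank ∂_1 = 10 − 9 = 1, and the invariant factors of ∂_1 are all 1, so H_0 ≅ Z.
  H_1: rank ker ∂_1 − rank ∂_2 = (30 − 9) − 20 = 1, and ∂_2 has invariant factor 2 > 1, so H_1 ≅ Z ⊕ Z_2.
  H_2: rank ker ∂_2 − rank ∂_3 = (20 − 20) − 0 = 0, and there is no ∂_3, so H_2 ≅ 0.

As a check, the Euler characteristic is 10 − 30 + 20 = 0, which agrees with 1 − 1 + 0 = 0.
(K is a triangulation of the Klein bottle.)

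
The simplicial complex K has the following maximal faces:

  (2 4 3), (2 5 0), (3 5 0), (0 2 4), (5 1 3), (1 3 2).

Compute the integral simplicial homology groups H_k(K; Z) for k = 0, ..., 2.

K has 6 vertices, 12 edges, 6 triangles.
rank ∂_0 = 0, rank ∂_1 = 5 ⇒ b_0 = 6 − 0 − 5 = 1; all invariant factors of ∂_1 are 1 so no torsion. So H_0 ≅ Z.
rank ∂_1 = 5, rank ∂_2 = 6 ⇒ b_1 = 12 − 5 − 6 = 1; all invariant factors of ∂_2 are 1 so no torsion. So H_1 ≅ Z.
rank ∂_2 = 6, rank ∂_3 = 0 ⇒ b_2 = 6 − 6 − 0 = 0. So H_2 ≅ 0.

H_0 = Z,  H_1 = Z,  H_2 = 0.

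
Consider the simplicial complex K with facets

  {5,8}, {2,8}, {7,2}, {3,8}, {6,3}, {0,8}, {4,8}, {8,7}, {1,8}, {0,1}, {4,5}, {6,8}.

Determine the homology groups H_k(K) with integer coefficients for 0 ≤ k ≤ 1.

We work with the vertex ordering 0 < 1 < 2 < 3 < 4 < 5 < 6 < 7 < 8. The simplices of K, each written with vertices in increasing order, are:

  0-simplices (9): [0], [1], [2], [3], [4], [5], [6], [7], [8]
  1-simplices (12): [0,1], [0,8], [1,8], [2,7], [2,8], [3,6], [3,8], [4,5], [4,8], [5,8], [6,8], [7,8]

giving chain groups C_0 ≅ Z^9, C_1 ≅ Z^12.

Boundary ∂_1: C_1 → C_0 sends each edge [p,q] (with p < q) to q − p. For instance
  ∂[0,1] = [1] − [0].
The 9×12 boundary matrix has rank 8 and Smith normal form diag(1,1,1,1,1,1,1,1).

Computing H_k = (kernel of ∂_k) / (image of ∂_{k+1}):

  H_0: rank C_0 − rank ∂_1 = 9 − 8 = 1, and the invariant factors of ∂_1 are all 1, so H_0 ≅ Z.
  H_1: rank ker ∂_1 − rank ∂_2 = (12 − 8) − 0 = 4, and there is no ∂_2, so H_1 ≅ Z^4.

(K is a triangulation of a wedge of 4 circles.)

H_0 = Z,  H_1 = Z^4.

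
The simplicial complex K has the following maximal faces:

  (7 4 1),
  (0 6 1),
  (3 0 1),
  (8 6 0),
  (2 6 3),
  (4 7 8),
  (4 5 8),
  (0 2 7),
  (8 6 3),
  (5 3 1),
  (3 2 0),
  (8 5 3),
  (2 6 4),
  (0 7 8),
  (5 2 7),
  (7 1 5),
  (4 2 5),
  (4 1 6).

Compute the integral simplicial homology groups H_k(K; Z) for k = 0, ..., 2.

Take the total order 0 < 1 < 2 < 3 < 4 < 5 < 6 < 7 < 8 on the vertex set. Then K (dimension 2) consists of the simplices:

  0-simplices (9): [0], [1], [2], [3], [4], [5], [6], [7], [8]
  1-simplices (27): (27 of them)
  2-simplices (18): [0,1,3], [0,1,6], [0,2,3], [0,2,7], [0,6,8], [0,7,8], [1,3,5], [1,4,6], [1,4,7], [1,5,7], [2,3,6], [2,4,5], [2,4,6], [2,5,7], [3,5,8], [3,6,8], [4,5,8], [4,7,8]

giving chain groups C_0 ≅ Z^9, C_1 ≅ Z^27, C_2 ≅ Z^18.

The boundary map ∂_1: C_1 → C_0 is given by ∂[p,q] = [q] − [p]. For instance
  ∂[2,3] = [3] − [2].
This gives a 9×27 integer matrix of rank 8; reducing to Smith normal form yields diagonal entries (1,1,1,1,1,1,1,1).

The boundary map ∂_2: C_2 → C_1 sends each 2-simplex [p,q,r] to [q,r] − [p,r] + [p,q]. For instance
  ∂[0,1,3] = [1,3] − [0,3] + [0,1],
  ∂[2,4,5] = [4,5] − [2,5] + [2,4].
This gives a 27×18 integer matrix of rank 18; reducing to Smith normal form yields diagonal entries (1,1,1,1,1,1,1,1,1,1,1,1,1,1,1,1,1,2).

From H_k ≅ ker(∂_k) / im(∂_{k+1}) we obtain:

  H_0: rank C_0 − rank ∂_1 = 9 − 8 = 1, and the invariant factors of ∂_1 are all 1, so H_0 = Z.
  H_1: rank ker ∂_1 − rank ∂_2 = (27 − 8) − 18 = 1, and ∂_2 has invariant factor 2 > 1, so H_1 = Z ⊕ Z_2.
  H_2: rank ker ∂_2 − rank ∂_3 = (18 − 18) − 0 = 0, and there is no ∂_3, so H_2 = 0.

H_0 = Z,  H_1 = Z ⊕ Z_2,  H_2 = 0.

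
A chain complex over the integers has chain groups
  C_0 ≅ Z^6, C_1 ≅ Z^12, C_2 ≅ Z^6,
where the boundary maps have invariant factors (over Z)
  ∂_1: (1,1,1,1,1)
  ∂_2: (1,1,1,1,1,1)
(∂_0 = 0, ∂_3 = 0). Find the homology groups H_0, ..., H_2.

H_0 ≅ Z,  H_1 ≅ Z,  H_2 = 0.

H_0: b_0 = 6 − 0 − 5 = 1; torsion from ∂_1 factors > 1: none. So H_0 ≅ Z.
H_1: b_1 = 12 − 5 − 6 = 1; torsion from ∂_2 factors > 1: none. So H_1 ≅ Z.
H_2: b_2 = 6 − 6 − 0 = 0; torsion from ∂_3 factors > 1: none. So H_2 ≅ 0.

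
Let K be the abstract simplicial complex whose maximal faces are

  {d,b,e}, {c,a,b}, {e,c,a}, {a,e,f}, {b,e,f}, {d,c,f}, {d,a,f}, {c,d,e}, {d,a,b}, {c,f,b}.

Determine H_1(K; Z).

Take the total order a < b < c < d < e < f on the vertex set. Then K (dimension 2) consists of the simplices:

  0-simplices (6): a, b, c, d, e, f
  1-simplices (15): ab, ac, ad, ae, af, bc, bd, be, bf, cd, ce, cf, de, df, ef
  2-simplices (10): abc, abd, ace, adf, aef, bcf, bde, bef, cde, cdf

so the chain groups are C_0 ≅ Z^6, C_1 ≅ Z^15, C_2 ≅ Z^10.

The boundary map ∂_1: C_1 → C_0 maps an edge to its endpoints' difference, ∂[p,q] = q − p. For instance
  ∂be = e − b.
The 6×15 boundary matrix has rank 5 and Smith normal form diag(1,1,1,1,1).

The boundary map ∂_2: C_2 → C_1 sends each 2-simplex [p,q,r] to [q,r] − [p,r] + [p,q]. For instance
  ∂bef = ef − bf + be,
  ∂bcf = cf − bf + bc.
The resulting 15×10 matrix has rank 10, and its Smith normal form has invariant factors (1,1,1,1,1,1,1,1,1,2).

From H_k ≅ ker(∂_k) / im(∂_{k+1}) we obtain:

  H_1: rank ker ∂_1 − rank ∂_2 = (15 − 5) − 10 = 0, and ∂_2 has invariant factor 2 > 1, so H_1 ≅ Z/2.

H_1 = Z/2.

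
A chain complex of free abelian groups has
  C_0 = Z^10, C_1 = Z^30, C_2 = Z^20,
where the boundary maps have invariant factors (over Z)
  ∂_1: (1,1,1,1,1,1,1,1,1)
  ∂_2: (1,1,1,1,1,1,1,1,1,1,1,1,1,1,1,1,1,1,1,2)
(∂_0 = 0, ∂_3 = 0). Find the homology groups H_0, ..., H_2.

H_0: b_0 = 10 − 0 − 9 = 1; torsion from ∂_1 factors > 1: none. So H_0 ≅ Z.
H_1: b_1 = 30 − 9 − 20 = 1; torsion from ∂_2 factors > 1: [2]. So H_1 ≅ Z ⊕ Z/2.
H_2: b_2 = 20 − 20 − 0 = 0; torsion from ∂_3 factors > 1: none. So H_2 ≅ 0.

H_0 ≅ Z,  H_1 ≅ Z ⊕ Z/2,  H_2 = 0.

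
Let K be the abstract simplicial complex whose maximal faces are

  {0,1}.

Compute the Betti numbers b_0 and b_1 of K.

Fix the vertex order 0 < 1 and write every simplex with vertices in increasing order. Then dim K = 1 and the simplices of K are:

  0-simplices (2): [0], [1]
  1-simplices (1): [0,1]

Hence C_0 ≅ Z^2, C_1 ≅ Z^1.

The boundary map ∂_1: C_1 → C_0 sends each edge [p,q] (with p < q) to q − p.
This gives a 2×1 integer matrix of rank 1; reducing to Smith normal form yields diagonal entries (1).

From H_k ≅ ker(∂_k) / im(∂_{k+1}) we obtain:

  H_0: rank C_0 − rank ∂_1 = 2 − 1 = 1, and the invariant factors of ∂_1 are all 1, so H_0 ≅ Z.
  H_1: rank ker ∂_1 − rank ∂_2 = (1 − 1) − 0 = 0, and there is no ∂_2, so H_1 ≅ 0.

Hence the Betti numbers are b_0 = 1, b_1 = 0.

b_0 = 1, b_1 = 0.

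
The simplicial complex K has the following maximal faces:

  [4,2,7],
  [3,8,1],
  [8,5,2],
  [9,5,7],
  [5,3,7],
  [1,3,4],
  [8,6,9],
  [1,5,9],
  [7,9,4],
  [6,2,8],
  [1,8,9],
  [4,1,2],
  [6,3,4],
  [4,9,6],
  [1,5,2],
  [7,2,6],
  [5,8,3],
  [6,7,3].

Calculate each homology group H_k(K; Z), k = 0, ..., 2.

Fix the vertex order 1 < 2 < 3 < 4 < 5 < 6 < 7 < 8 < 9 and write every simplex with vertices in increasing order. Then dim K = 2 and the simplices of K are:

  0-simplices (9): [1], [2], [3], [4], [5], [6], [7], [8], [9]
  1-simplices (27): (27 of them)
  2-simplices (18): [1,2,4], [1,2,5], [1,3,4], [1,3,8], [1,5,9], [1,8,9], [2,4,7], [2,5,8], [2,6,7], [2,6,8], [3,4,6], [3,5,7], [3,5,8], [3,6,7], [4,6,9], [4,7,9], [5,7,9], [6,8,9]

giving chain groups C_0 ≅ Z^9, C_1 ≅ Z^27, C_2 ≅ Z^18.

The boundary map ∂_1: C_1 → C_0 maps an edge to its endpoints' difference, ∂[p,q] = q − p.
As a 9×27 matrix over Z this has rank 8, with invariant factors (1,1,1,1,1,1,1,1).

The boundary map ∂_2: C_2 → C_1 acts by ∂[p,q,r] = [q,r] − [p,r] + [p,q]. For instance
  ∂[3,5,8] = [5,8] − [3,8] + [3,5],
  ∂[3,4,6] = [4,6] − [3,6] + [3,4].
This gives a 27×18 integer matrix of rank 18; reducing to Smith normal form yields diagonal entries (1,1,1,1,1,1,1,1,1,1,1,1,1,1,1,1,1,2).

Computing H_k = (kernel of ∂_k) / (image of ∂_{k+1}):

  H_0: rank C_0 − rank ∂_1 = 9 − 8 = 1, and the invariant factors of ∂_1 are all 1, so H_0 ≅ Z.
  H_1: rank ker ∂_1 − rank ∂_2 = (27 − 8) − 18 = 1, and ∂_2 has invariant factor 2 > 1, so H_1 ≅ Z ⊕ Z/2.
  H_2: rank ker ∂_2 − rank ∂_3 = (18 − 18) − 0 = 0, and there is no ∂_3, so H_2 ≅ 0.

As a check, the Euler characteristic is 9 − 27 + 18 = 0, which agrees with 1 − 1 + 0 = 0.

H_0 = Z,  H_1 = Z ⊕ Z/2,  H_2 = 0.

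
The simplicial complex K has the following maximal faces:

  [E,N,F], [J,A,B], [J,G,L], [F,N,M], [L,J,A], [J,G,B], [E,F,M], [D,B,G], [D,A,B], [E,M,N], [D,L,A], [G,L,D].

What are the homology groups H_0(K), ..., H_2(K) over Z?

H_0 = Z^2,  H_1 = 0,  H_2 = Z^2.

Take the total order A < B < D < E < F < G < J < L < M < N on the vertex set. Then K (dimension 2) consists of the simplices:

  0-simplices (10): A, B, D, E, F, G, J, L, M, N
  1-simplices (18): AB, AD, AJ, AL, BD, BG, BJ, DG, DL, EF, EM, EN, FM, FN, GJ, GL, JL, MN
  2-simplices (12): ABD, ABJ, ADL, AJL, BDG, BGJ, DGL, EFM, EFN, EMN, FMN, GJL

giving chain groups C_0 ≅ Z^10, C_1 ≅ Z^18, C_2 ≅ Z^12.

The boundary map ∂_1: C_1 → C_0 sends each edge [p,q] (with p < q) to q − p.
As a 10×18 matrix over Z this has rank 8, with invariant factors (1,1,1,1,1,1,1,1).

The boundary map ∂_2: C_2 → C_1 maps a triangle to the signed sum of its edges. For instance
  ∂EFN = FN − EN + EF,
  ∂ABD = BD − AD + AB.
The resulting 18×12 matrix has rank 10, and its Smith normal form has invariant factors (1,1,1,1,1,1,1,1,1,1).

Computing H_k = (kernel of ∂_k) / (image of ∂_{k+1}):

  H_0: rank C_0 − rank ∂_1 = 10 − 8 = 2, and the invariant factors of ∂_1 are all 1, so H_0 = Z^2.
  H_1: rank ker ∂_1 − rank ∂_2 = (18 − 8) − 10 = 0, and the invariant factors of ∂_2 are all 1, so H_1 = 0.
  H_2: rank ker ∂_2 − rank ∂_3 = (12 − 10) − 0 = 2, and there is no ∂_3, so H_2 = Z^2.

(K is a triangulation of the disjoint union of the 2-sphere S^2 and the 2-sphere S^2.)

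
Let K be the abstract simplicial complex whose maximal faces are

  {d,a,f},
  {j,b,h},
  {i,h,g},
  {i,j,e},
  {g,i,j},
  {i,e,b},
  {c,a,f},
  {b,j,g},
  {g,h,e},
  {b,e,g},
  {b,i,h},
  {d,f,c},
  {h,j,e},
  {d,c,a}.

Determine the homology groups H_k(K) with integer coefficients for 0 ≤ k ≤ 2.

Fix the vertex order a < b < c < d < e < f < g < h < i < j and write every simplex with vertices in increasing order. Then dim K = 2 and the simplices of K are:

  0-simplices (10): a, b, c, d, e, f, g, h, i, j
  1-simplices (21): ac, ad, af, be, bg, bh, bi, bj, cd, cf, df, eg, eh, ei, ej, gh, gi, gj, hi, hj, ij
  2-simplices (14): acd, acf, adf, beg, bei, bgj, bhi, bhj, cdf, egh, ehj, eij, ghi, gij

giving chain groups C_0 ≅ Z^10, C_1 ≅ Z^21, C_2 ≅ Z^14.

∂_1: C_1 → C_0 sends each edge [p,q] (with p < q) to q − p. For instance
  ∂hi = i − h.
The 10×21 boundary matrix has rank 8 and Smith normal form diag(1,1,1,1,1,1,1,1).

The boundary map ∂_2: C_2 → C_1 sends each 2-simplex [p,q,r] to [q,r] − [p,r] + [p,q]. For instance
  ∂adf = df − af + ad,
  ∂bgj = gj − bj + bg.
The resulting 21×14 matrix has rank 13, and its Smith normal form has invariant factors (1,1,1,1,1,1,1,1,1,1,1,1,2).

From H_k ≅ ker(∂_k) / im(∂_{k+1}) we obtain:

  H_0: rank C_0 − rank ∂_1 = 10 − 8 = 2, and the invariant factors of ∂_1 are all 1, so H_0 = Z^2.
  H_1: rank ker ∂_1 − rank ∂_2 = (21 − 8) − 13 = 0, and ∂_2 has invariant factor 2 > 1, so H_1 = Z/2Z.
  H_2: rank ker ∂_2 − rank ∂_3 = (14 − 13) − 0 = 1, and there is no ∂_3, so H_2 = Z.

H_0 = Z^2,  H_1 = Z/2Z,  H_2 = Z.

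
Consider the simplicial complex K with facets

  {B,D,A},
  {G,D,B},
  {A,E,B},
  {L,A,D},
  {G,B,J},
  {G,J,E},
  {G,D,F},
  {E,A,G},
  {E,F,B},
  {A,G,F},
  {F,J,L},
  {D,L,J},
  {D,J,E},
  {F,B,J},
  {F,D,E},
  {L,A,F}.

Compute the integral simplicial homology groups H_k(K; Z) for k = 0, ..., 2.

We work with the vertex ordering A < B < D < E < F < G < J < L. The simplices of K, each written with vertices in increasing order, are:

  0-simplices (8): A, B, D, E, F, G, J, L
  1-simplices (24): AB, AD, AE, AF, AG, AL, BD, BE, BF, BG, BJ, DE, DF, DG, DJ, DL, EF, EG, EJ, FG, FJ, FL, GJ, JL
  2-simplices (16): ABD, ABE, ADL, AEG, AFG, AFL, BDG, BEF, BFJ, BGJ, DEF, DEJ, DFG, DJL, EGJ, FJL

Hence C_0 ≅ Z^8, C_1 ≅ Z^24, C_2 ≅ Z^16.

Boundary ∂_1: C_1 → C_0 maps an edge to its endpoints' difference, ∂[p,q] = q − p.
As a 8×24 matrix over Z this has rank 7, with invariant factors (1,1,1,1,1,1,1).

The boundary map ∂_2: C_2 → C_1 acts by ∂[p,q,r] = [q,r] − [p,r] + [p,q]. For instance
  ∂DEJ = EJ − DJ + DE,
  ∂ABD = BD − AD + AB.
The 24×16 boundary matrix has rank 15 and Smith normal form diag(1,1,1,1,1,1,1,1,1,1,1,1,1,1,1).

Computing H_k = (kernel of ∂_k) / (image of ∂_{k+1}):

  H_0: rank C_0 − rank ∂_1 = 8 − 7 = 1, and the invariant factors of ∂_1 are all 1, so H_0 ≅ Z.
  H_1: rank ker ∂_1 − rank ∂_2 = (24 − 7) − 15 = 2, and the invariant factors of ∂_2 are all 1, so H_1 ≅ Z^2.
  H_2: rank ker ∂_2 − rank ∂_3 = (16 − 15) − 0 = 1, and there is no ∂_3, so H_2 ≅ Z.

H_0 ≅ Z,  H_1 ≅ Z^2,  H_2 ≅ Z.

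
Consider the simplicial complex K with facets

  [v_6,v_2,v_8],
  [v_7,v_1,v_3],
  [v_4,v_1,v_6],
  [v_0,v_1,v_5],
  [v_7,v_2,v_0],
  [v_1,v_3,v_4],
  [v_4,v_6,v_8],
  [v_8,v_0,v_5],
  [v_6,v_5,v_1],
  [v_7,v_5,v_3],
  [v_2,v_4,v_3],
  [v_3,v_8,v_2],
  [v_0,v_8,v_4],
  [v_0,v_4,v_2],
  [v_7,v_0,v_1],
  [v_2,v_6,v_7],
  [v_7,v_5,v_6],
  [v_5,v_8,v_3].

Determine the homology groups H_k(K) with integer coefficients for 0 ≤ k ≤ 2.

K has 9 vertices, 27 edges, 18 triangles.
rank ∂_0 = 0, rank ∂_1 = 8 ⇒ b_0 = 9 − 0 − 8 = 1; all invariant factors of ∂_1 are 1 so no torsion. So H_0 = Z.
rank ∂_1 = 8, rank ∂_2 = 18 ⇒ b_1 = 27 − 8 − 18 = 1; ∂_2 has invariant factor(s) [2] giving torsion. So H_1 = Z ⊕ Z/2Z.
rank ∂_2 = 18, rank ∂_3 = 0 ⇒ b_2 = 18 − 18 − 0 = 0. So H_2 = 0.

H_0 = Z,  H_1 = Z ⊕ Z/2Z,  H_2 = 0.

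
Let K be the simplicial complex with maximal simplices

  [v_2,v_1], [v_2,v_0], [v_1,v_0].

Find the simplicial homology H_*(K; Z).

We work with the vertex ordering v_0 < v_1 < v_2. The simplices of K, each written with vertices in increasing order, are:

  0-simplices (3): [v_0], [v_1], [v_2]
  1-simplices (3): [v_0,v_1], [v_0,v_2], [v_1,v_2]

Hence C_0 ≅ Z^3, C_1 ≅ Z^3.

Boundary ∂_1: C_1 → C_0 is given by ∂[p,q] = [q] − [p].
The 3×3 boundary matrix has rank 2 and Smith normal form diag(1,1).

Computing H_k = (kernel of ∂_k) / (image of ∂_{k+1}):

  H_0: rank C_0 − rank ∂_1 = 3 − 2 = 1, and the invariant factors of ∂_1 are all 1, so H_0 ≅ Z.
  H_1: rank ker ∂_1 − rank ∂_2 = (3 − 2) − 0 = 1, and there is no ∂_2, so H_1 ≅ Z.

H_0 ≅ Z,  H_1 ≅ Z.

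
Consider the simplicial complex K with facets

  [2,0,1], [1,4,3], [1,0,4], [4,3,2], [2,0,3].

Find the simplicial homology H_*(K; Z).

K has 5 vertices, 10 edges, 5 triangles.
rank ∂_0 = 0, rank ∂_1 = 4 ⇒ b_0 = 5 − 0 − 4 = 1; all invariant factors of ∂_1 are 1 so no torsion. So H_0 ≅ Z.
rank ∂_1 = 4, rank ∂_2 = 5 ⇒ b_1 = 10 − 4 − 5 = 1; all invariant factors of ∂_2 are 1 so no torsion. So H_1 ≅ Z.
rank ∂_2 = 5, rank ∂_3 = 0 ⇒ b_2 = 5 − 5 − 0 = 0. So H_2 ≅ 0.

H_0 = Z,  H_1 = Z,  H_2 = 0.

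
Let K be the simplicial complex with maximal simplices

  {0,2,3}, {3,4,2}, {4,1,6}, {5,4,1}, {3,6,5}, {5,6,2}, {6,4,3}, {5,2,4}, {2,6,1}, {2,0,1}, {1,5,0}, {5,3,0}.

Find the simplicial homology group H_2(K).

Take the total order 0 < 1 < 2 < 3 < 4 < 5 < 6 on the vertex set. Then K (dimension 2) consists of the simplices:

  0-simplices (7): [0], [1], [2], [3], [4], [5], [6]
  1-simplices (18): [0,1], [0,2], [0,3], [0,5], [1,2], [1,4], [1,5], [1,6], [2,3], [2,4], [2,5], [2,6], [3,4], [3,5], [3,6], [4,5], [4,6], [5,6]
  2-simplices (12): [0,1,2], [0,1,5], [0,2,3], [0,3,5], [1,2,6], [1,4,5], [1,4,6], [2,3,4], [2,4,5], [2,5,6], [3,4,6], [3,5,6]

so the chain groups are C_0 ≅ Z^7, C_1 ≅ Z^18, C_2 ≅ Z^12.

The boundary map ∂_1: C_1 → C_0 is given by ∂[p,q] = [q] − [p]. For instance
  ∂[4,6] = [6] − [4].
The 7×18 boundary matrix has rank 6 and Smith normal form diag(1,1,1,1,1,1).

∂_2: C_2 → C_1 sends each 2-simplex [p,q,r] to [q,r] − [p,r] + [p,q]. For instance
  ∂[0,1,5] = [1,5] − [0,5] + [0,1],
  ∂[0,2,3] = [2,3] − [0,3] + [0,2].
The resulting 18×12 matrix has rank 12, and its Smith normal form has invariant factors (1,1,1,1,1,1,1,1,1,1,1,2).

Reading off H_k = ker ∂_k / im ∂_{k+1}:

  H_2: rank ker ∂_2 − rank ∂_3 = (12 − 12) − 0 = 0, and there is no ∂_3, so H_2 = 0.

H_2 ≅ 0.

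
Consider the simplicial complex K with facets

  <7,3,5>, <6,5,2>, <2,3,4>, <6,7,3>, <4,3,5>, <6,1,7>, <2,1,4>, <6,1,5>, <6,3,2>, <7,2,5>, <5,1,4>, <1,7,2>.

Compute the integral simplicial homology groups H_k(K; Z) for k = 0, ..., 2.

Take the total order 1 < 2 < 3 < 4 < 5 < 6 < 7 on the vertex set. Then K (dimension 2) consists of the simplices:

  0-simplices (7): [1], [2], [3], [4], [5], [6], [7]
  1-simplices (18): [1,2], [1,4], [1,5], [1,6], [1,7], [2,3], [2,4], [2,5], [2,6], [2,7], [3,4], [3,5], [3,6], [3,7], [4,5], [5,6], [5,7], [6,7]
  2-simplices (12): [1,2,4], [1,2,7], [1,4,5], [1,5,6], [1,6,7], [2,3,4], [2,3,6], [2,5,6], [2,5,7], [3,4,5], [3,5,7], [3,6,7]

so the chain groups are C_0 ≅ Z^7, C_1 ≅ Z^18, C_2 ≅ Z^12.

∂_1: C_1 → C_0 maps an edge to its endpoints' difference, ∂[p,q] = q − p. For instance
  ∂[5,7] = [7] − [5].
This gives a 7×18 integer matrix of rank 6; reducing to Smith normal form yields diagonal entries (1,1,1,1,1,1).

∂_2: C_2 → C_1 maps a triangle to the signed sum of its edges. For instance
  ∂[3,5,7] = [5,7] − [3,7] + [3,5],
  ∂[2,5,7] = [5,7] − [2,7] + [2,5].
This gives a 18×12 integer matrix of rank 12; reducing to Smith normal form yields diagonal entries (1,1,1,1,1,1,1,1,1,1,1,2).

Computing H_k = (kernel of ∂_k) / (image of ∂_{k+1}):

  H_0: rank C_0 − rank ∂_1 = 7 − 6 = 1, and the invariant factors of ∂_1 are all 1, so H_0 ≅ Z.
  H_1: rank ker ∂_1 − rank ∂_2 = (18 − 6) − 12 = 0, and ∂_2 has invariant factor 2 > 1, so H_1 ≅ Z/2Z.
  H_2: rank ker ∂_2 − rank ∂_3 = (12 − 12) − 0 = 0, and there is no ∂_3, so H_2 ≅ 0.

As a check, the Euler characteristic is 7 − 18 + 12 = 1, which agrees with 1 − 0 + 0 = 1.
(K is a triangulation of the real projective plane RP^2.)

H_0 = Z,  H_1 = Z/2Z,  H_2 = 0.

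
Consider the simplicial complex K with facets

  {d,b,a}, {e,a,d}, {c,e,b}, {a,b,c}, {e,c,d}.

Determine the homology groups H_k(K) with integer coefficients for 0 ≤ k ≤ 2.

H_0 = Z,  H_1 = Z,  H_2 = 0.

Take the total order a < b < c < d < e on the vertex set. Then K (dimension 2) consists of the simplices:

  0-simplices (5): a, b, c, d, e
  1-simplices (10): ab, ac, ad, ae, bc, bd, be, cd, ce, de
  2-simplices (5): abc, abd, ade, bce, cde

Hence C_0 ≅ Z^5, C_1 ≅ Z^10, C_2 ≅ Z^5.

∂_1: C_1 → C_0 is given by ∂[p,q] = [q] − [p]. For instance
  ∂ab = b − a.
The resulting 5×10 matrix has rank 4, and its Smith normal form has invariant factors (1,1,1,1).

∂_2: C_2 → C_1 sends each 2-simplex [p,q,r] to [q,r] − [p,r] + [p,q]. For instance
  ∂abc = bc − ac + ab,
  ∂ade = de − ae + ad.
The resulting 10×5 matrix has rank 5, and its Smith normal form has invariant factors (1,1,1,1,1).

From H_k ≅ ker(∂_k) / im(∂_{k+1}) we obtain:

  H_0: rank C_0 − rank ∂_1 = 5 − 4 = 1, and the invariant factors of ∂_1 are all 1, so H_0 = Z.
  H_1: rank ker ∂_1 − rank ∂_2 = (10 − 4) − 5 = 1, and the invariant factors of ∂_2 are all 1, so H_1 = Z.
  H_2: rank ker ∂_2 − rank ∂_3 = (5 − 5) − 0 = 0, and there is no ∂_3, so H_2 = 0.

(K is a triangulation of the Möbius band.)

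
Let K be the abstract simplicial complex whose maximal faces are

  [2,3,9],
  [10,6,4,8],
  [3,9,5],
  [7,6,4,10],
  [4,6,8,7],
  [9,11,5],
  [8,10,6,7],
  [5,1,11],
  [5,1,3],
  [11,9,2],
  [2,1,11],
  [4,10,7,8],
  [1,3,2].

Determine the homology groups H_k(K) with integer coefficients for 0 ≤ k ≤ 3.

We work with the vertex ordering 1 < 2 < 3 < 4 < 5 < 6 < 7 < 8 < 9 < 10 < 11. The simplices of K, each written with vertices in increasing order, are:

  0-simplices (11): [1], [2], [3], [4], [5], [6], [7], [8], [9], [10], [11]
  1-simplices (22): [1,2], [1,3], [1,5], [1,11], [2,3], [2,9], [2,11], [3,5], [3,9], [4,6], [4,7], [4,8], [4,10], [5,9], [5,11], [6,7], [6,8], [6,10], [7,8], [7,10], [8,10], [9,11]
  2-simplices (18): (18 of them)
  3-simplices (5): [4,6,7,8], [4,6,7,10], [4,6,8,10], [4,7,8,10], [6,7,8,10]

Hence C_0 ≅ Z^11, C_1 ≅ Z^22, C_2 ≅ Z^18, C_3 ≅ Z^5.

Boundary ∂_1: C_1 → C_0 maps an edge to its endpoints' difference, ∂[p,q] = q − p.
The 11×22 boundary matrix has rank 9 and Smith normal form diag(1,1,1,1,1,1,1,1,1).

Boundary ∂_2: C_2 → C_1 acts by ∂[p,q,r] = [q,r] − [p,r] + [p,q]. For instance
  ∂[4,7,8] = [7,8] − [4,8] + [4,7],
  ∂[6,7,10] = [7,10] − [6,10] + [6,7].
This gives a 22×18 integer matrix of rank 13; reducing to Smith normal form yields diagonal entries (1,1,1,1,1,1,1,1,1,1,1,1,1).

∂_3: C_3 → C_2 sends each 3-simplex σ to the alternating sum Σ_i (−1)^i (σ with its i-th vertex removed). For instance
  ∂[4,6,7,8] = [6,7,8] − [4,7,8] + [4,6,8] − [4,6,7],
  ∂[4,6,7,10] = [6,7,10] − [4,7,10] + [4,6,10] − [4,6,7].
The 18×5 boundary matrix has rank 4 and Smith normal form diag(1,1,1,1).

Now H_k = ker ∂_k / im ∂_{k+1}, so:

  H_0: rank C_0 − rank ∂_1 = 11 − 9 = 2, and the invariant factors of ∂_1 are all 1, so H_0 = Z^2.
  H_1: rank ker ∂_1 − rank ∂_2 = (22 − 9) − 13 = 0, and the invariant factors of ∂_2 are all 1, so H_1 = 0.
  H_2: rank ker ∂_2 − rank ∂_3 = (18 − 13) − 4 = 1, and the invariant factors of ∂_3 are all 1, so H_2 = Z.
  H_3: rank ker ∂_3 − rank ∂_4 = (5 − 4) − 0 = 1, and there is no ∂_4, so H_3 = Z.

H_0 ≅ Z^2,  H_1 = 0,  H_2 ≅ Z,  H_3 ≅ Z.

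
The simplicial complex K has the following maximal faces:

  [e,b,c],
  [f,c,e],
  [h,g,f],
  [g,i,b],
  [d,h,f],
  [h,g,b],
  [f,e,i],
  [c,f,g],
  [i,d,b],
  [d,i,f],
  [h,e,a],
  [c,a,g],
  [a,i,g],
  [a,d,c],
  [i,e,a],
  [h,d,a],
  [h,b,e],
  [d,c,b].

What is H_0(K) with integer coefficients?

H_0 ≅ Z.

We work with the vertex ordering a < b < c < d < e < f < g < h < i. The simplices of K, each written with vertices in increasing order, are:

  0-simplices (9): a, b, c, d, e, f, g, h, i
  1-simplices (27): ac, ad, ae, ag, ah, ai, bc, bd, be, bg, bh, bi, cd, ce, cf, cg, df, dh, di, ef, eh, ei, fg, fh, fi, gh, gi
  2-simplices (18): acd, acg, adh, aeh, aei, agi, bcd, bce, bdi, beh, bgh, bgi, cef, cfg, dfh, dfi, efi, fgh

giving chain groups C_0 ≅ Z^9, C_1 ≅ Z^27, C_2 ≅ Z^18.

∂_1: C_1 → C_0 sends each edge [p,q] (with p < q) to q − p. For instance
  ∂cd = d − c.
The 9×27 boundary matrix has rank 8 and Smith normal form diag(1,1,1,1,1,1,1,1).

Boundary ∂_2: C_2 → C_1 maps a triangle to the signed sum of its edges. For instance
  ∂beh = eh − bh + be,
  ∂acd = cd − ad + ac.
As a 27×18 matrix over Z this has rank 17, with invariant factors (1,1,1,1,1,1,1,1,1,1,1,1,1,1,1,1,1).

From H_k ≅ ker(∂_k) / im(∂_{k+1}) we obtain:

  H_0: rank C_0 − rank ∂_1 = 9 − 8 = 1, and the invariant factors of ∂_1 are all 1, so H_0 = Z.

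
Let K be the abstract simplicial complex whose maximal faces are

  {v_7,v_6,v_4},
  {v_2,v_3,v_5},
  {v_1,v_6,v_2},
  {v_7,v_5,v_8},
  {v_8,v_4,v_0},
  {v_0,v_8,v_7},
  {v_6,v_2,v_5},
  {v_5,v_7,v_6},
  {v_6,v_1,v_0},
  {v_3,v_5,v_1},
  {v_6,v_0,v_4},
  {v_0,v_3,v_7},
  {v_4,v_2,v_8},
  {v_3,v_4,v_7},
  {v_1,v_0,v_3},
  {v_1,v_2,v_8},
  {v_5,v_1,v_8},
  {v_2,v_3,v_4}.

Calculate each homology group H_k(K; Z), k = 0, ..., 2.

Fix the vertex order v_0 < v_1 < v_2 < v_3 < v_4 < v_5 < v_6 < v_7 < v_8 and write every simplex with vertices in increasing order. Then dim K = 2 and the simplices of K are:

  0-simplices (9): [v_0], [v_1], [v_2], [v_3], [v_4], [v_5], [v_6], [v_7], [v_8]
  1-simplices (27): (27 of them)
  2-simplices (18): (18 of them)

Hence C_0 ≅ Z^9, C_1 ≅ Z^27, C_2 ≅ Z^18.

∂_1: C_1 → C_0 maps an edge to its endpoints' difference, ∂[p,q] = q − p. For instance
  ∂[v_0,v_7] = [v_7] − [v_0].
The resulting 9×27 matrix has rank 8, and its Smith normal form has invariant factors (1,1,1,1,1,1,1,1).

Boundary ∂_2: C_2 → C_1 acts by ∂[p,q,r] = [q,r] − [p,r] + [p,q]. For instance
  ∂[v_2,v_3,v_5] = [v_3,v_5] − [v_2,v_5] + [v_2,v_3],
  ∂[v_3,v_4,v_7] = [v_4,v_7] − [v_3,v_7] + [v_3,v_4].
This gives a 27×18 integer matrix of rank 18; reducing to Smith normal form yields diagonal entries (1,1,1,1,1,1,1,1,1,1,1,1,1,1,1,1,1,2).

Computing H_k = (kernel of ∂_k) / (image of ∂_{k+1}):

  H_0: rank C_0 − rank ∂_1 = 9 − 8 = 1, and the invariant factors of ∂_1 are all 1, so H_0 ≅ Z.
  H_1: rank ker ∂_1 − rank ∂_2 = (27 − 8) − 18 = 1, and ∂_2 has invariant factor 2 > 1, so H_1 ≅ Z ⊕ Z/2Z.
  H_2: rank ker ∂_2 − rank ∂_3 = (18 − 18) − 0 = 0, and there is no ∂_3, so H_2 ≅ 0.

H_0 ≅ Z,  H_1 ≅ Z ⊕ Z/2Z,  H_2 = 0.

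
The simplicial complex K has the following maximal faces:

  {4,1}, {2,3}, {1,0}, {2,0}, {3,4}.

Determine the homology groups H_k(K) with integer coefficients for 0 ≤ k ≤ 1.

H_0 = Z,  H_1 = Z.

We work with the vertex ordering 0 < 1 < 2 < 3 < 4. The simplices of K, each written with vertices in increasing order, are:

  0-simplices (5): [0], [1], [2], [3], [4]
  1-simplices (5): [0,1], [0,2], [1,4], [2,3], [3,4]

so the chain groups are C_0 ≅ Z^5, C_1 ≅ Z^5.

The boundary map ∂_1: C_1 → C_0 maps an edge to its endpoints' difference, ∂[p,q] = q − p. For instance
  ∂[3,4] = [4] − [3].
The resulting 5×5 matrix has rank 4, and its Smith normal form has invariant factors (1,1,1,1).

Computing H_k = (kernel of ∂_k) / (image of ∂_{k+1}):

  H_0: rank C_0 − rank ∂_1 = 5 − 4 = 1, and the invariant factors of ∂_1 are all 1, so H_0 ≅ Z.
  H_1: rank ker ∂_1 − rank ∂_2 = (5 − 4) − 0 = 1, and there is no ∂_2, so H_1 ≅ Z.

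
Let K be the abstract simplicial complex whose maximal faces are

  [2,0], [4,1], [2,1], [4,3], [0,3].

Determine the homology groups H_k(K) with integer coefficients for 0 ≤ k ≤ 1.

H_0 = Z,  H_1 = Z.

Order the vertices as 0 < 1 < 2 < 3 < 4. Listing each simplex with vertices in this order, K has dimension 1 with simplices:

  0-simplices (5): [0], [1], [2], [3], [4]
  1-simplices (5): [0,2], [0,3], [1,2], [1,4], [3,4]

giving chain groups C_0 ≅ Z^5, C_1 ≅ Z^5.

∂_1: C_1 → C_0 is given by ∂[p,q] = [q] − [p].
As a 5×5 matrix over Z this has rank 4, with invariant factors (1,1,1,1).

Computing H_k = (kernel of ∂_k) / (image of ∂_{k+1}):

  H_0: rank C_0 − rank ∂_1 = 5 − 4 = 1, and the invariant factors of ∂_1 are all 1, so H_0 ≅ Z.
  H_1: rank ker ∂_1 − rank ∂_2 = (5 − 4) − 0 = 1, and there is no ∂_2, so H_1 ≅ Z.

(K is a triangulation of the circle S^1.)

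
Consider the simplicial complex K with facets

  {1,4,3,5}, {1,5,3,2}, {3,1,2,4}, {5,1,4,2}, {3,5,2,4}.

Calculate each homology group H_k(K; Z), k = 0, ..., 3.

We work with the vertex ordering 1 < 2 < 3 < 4 < 5. The simplices of K, each written with vertices in increasing order, are:

  0-simplices (5): [1], [2], [3], [4], [5]
  1-simplices (10): [1,2], [1,3], [1,4], [1,5], [2,3], [2,4], [2,5], [3,4], [3,5], [4,5]
  2-simplices (10): [1,2,3], [1,2,4], [1,2,5], [1,3,4], [1,3,5], [1,4,5], [2,3,4], [2,3,5], [2,4,5], [3,4,5]
  3-simplices (5): [1,2,3,4], [1,2,3,5], [1,2,4,5], [1,3,4,5], [2,3,4,5]

so the chain groups are C_0 ≅ Z^5, C_1 ≅ Z^10, C_2 ≅ Z^10, C_3 ≅ Z^5.

∂_1: C_1 → C_0 maps an edge to its endpoints' difference, ∂[p,q] = q − p.
The 5×10 boundary matrix has rank 4 and Smith normal form diag(1,1,1,1).

The boundary map ∂_2: C_2 → C_1 sends each 2-simplex [p,q,r] to [q,r] − [p,r] + [p,q]. For instance
  ∂[1,2,4] = [2,4] − [1,4] + [1,2],
  ∂[2,3,4] = [3,4] − [2,4] + [2,3].
The resulting 10×10 matrix has rank 6, and its Smith normal form has invariant factors (1,1,1,1,1,1).

The boundary map ∂_3: C_3 → C_2 sends each 3-simplex σ to the alternating sum Σ_i (−1)^i (σ with its i-th vertex removed). For instance
  ∂[1,3,4,5] = [3,4,5] − [1,4,5] + [1,3,5] − [1,3,4],
  ∂[2,3,4,5] = [3,4,5] − [2,4,5] + [2,3,5] − [2,3,4].
The 10×5 boundary matrix has rank 4 and Smith normal form diag(1,1,1,1).

Computing H_k = (kernel of ∂_k) / (image of ∂_{k+1}):

  H_0: rank C_0 − rank ∂_1 = 5 − 4 = 1, and the invariant factors of ∂_1 are all 1, so H_0 ≅ Z.
  H_1: rank ker ∂_1 − rank ∂_2 = (10 − 4) − 6 = 0, and the invariant factors of ∂_2 are all 1, so H_1 ≅ 0.
  H_2: rank ker ∂_2 − rank ∂_3 = (10 − 6) − 4 = 0, and the invariant factors of ∂_3 are all 1, so H_2 ≅ 0.
  H_3: rank ker ∂_3 − rank ∂_4 = (5 − 4) − 0 = 1, and there is no ∂_4, so H_3 ≅ Z.

As a check, the Euler characteristic is 5 − 10 + 10 − 5 = 0, which agrees with 1 − 0 + 0 − 1 = 0.
(K is a triangulation of the 3-sphere S^3.)

H_0 ≅ Z,  H_1 = 0,  H_2 = 0,  H_3 ≅ Z.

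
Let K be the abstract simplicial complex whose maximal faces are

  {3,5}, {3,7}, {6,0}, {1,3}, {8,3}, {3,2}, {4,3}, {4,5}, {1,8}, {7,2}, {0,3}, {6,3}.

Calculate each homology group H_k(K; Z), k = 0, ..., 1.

H_0 ≅ Z,  H_1 ≅ Z^4.

Take the total order 0 < 1 < 2 < 3 < 4 < 5 < 6 < 7 < 8 on the vertex set. Then K (dimension 1) consists of the simplices:

  0-simplices (9): [0], [1], [2], [3], [4], [5], [6], [7], [8]
  1-simplices (12): [0,3], [0,6], [1,3], [1,8], [2,3], [2,7], [3,4], [3,5], [3,6], [3,7], [3,8], [4,5]

so the chain groups are C_0 ≅ Z^9, C_1 ≅ Z^12.

The boundary map ∂_1: C_1 → C_0 sends each edge [p,q] (with p < q) to q − p.
The resulting 9×12 matrix has rank 8, and its Smith normal form has invariant factors (1,1,1,1,1,1,1,1).

Reading off H_k = ker ∂_k / im ∂_{k+1}:

  H_0: rank C_0 − rank ∂_1 = 9 − 8 = 1, and the invariant factors of ∂_1 are all 1, so H_0 = Z.
  H_1: rank ker ∂_1 − rank ∂_2 = (12 − 8) − 0 = 4, and there is no ∂_2, so H_1 = Z^4.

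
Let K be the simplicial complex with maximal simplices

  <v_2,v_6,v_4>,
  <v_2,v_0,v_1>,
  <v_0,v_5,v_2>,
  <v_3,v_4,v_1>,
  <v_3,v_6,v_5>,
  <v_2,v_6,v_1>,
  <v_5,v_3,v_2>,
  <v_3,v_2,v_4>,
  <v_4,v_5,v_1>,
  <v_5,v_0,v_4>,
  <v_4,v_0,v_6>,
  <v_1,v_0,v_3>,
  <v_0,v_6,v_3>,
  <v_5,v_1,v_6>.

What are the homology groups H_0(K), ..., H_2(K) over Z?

H_0 = Z,  H_1 = Z^2,  H_2 = Z.

Fix the vertex order v_0 < v_1 < v_2 < v_3 < v_4 < v_5 < v_6 and write every simplex with vertices in increasing order. Then dim K = 2 and the simplices of K are:

  0-simplices (7): [v_0], [v_1], [v_2], [v_3], [v_4], [v_5], [v_6]
  1-simplices (21): (21 of them)
  2-simplices (14): (14 of them)

Hence C_0 ≅ Z^7, C_1 ≅ Z^21, C_2 ≅ Z^14.

∂_1: C_1 → C_0 sends each edge [p,q] (with p < q) to q − p. For instance
  ∂[v_1,v_2] = [v_2] − [v_1].
This gives a 7×21 integer matrix of rank 6; reducing to Smith normal form yields diagonal entries (1,1,1,1,1,1).

∂_2: C_2 → C_1 acts by ∂[p,q,r] = [q,r] − [p,r] + [p,q]. For instance
  ∂[v_1,v_5,v_6] = [v_5,v_6] − [v_1,v_6] + [v_1,v_5],
  ∂[v_1,v_4,v_5] = [v_4,v_5] − [v_1,v_5] + [v_1,v_4].
As a 21×14 matrix over Z this has rank 13, with invariant factors (1,1,1,1,1,1,1,1,1,1,1,1,1).

Reading off H_k = ker ∂_k / im ∂_{k+1}:

  H_0: rank C_0 − rank ∂_1 = 7 − 6 = 1, and the invariant factors of ∂_1 are all 1, so H_0 ≅ Z.
  H_1: rank ker ∂_1 − rank ∂_2 = (21 − 6) − 13 = 2, and the invariant factors of ∂_2 are all 1, so H_1 ≅ Z^2.
  H_2: rank ker ∂_2 − rank ∂_3 = (14 − 13) − 0 = 1, and there is no ∂_3, so H_2 ≅ Z.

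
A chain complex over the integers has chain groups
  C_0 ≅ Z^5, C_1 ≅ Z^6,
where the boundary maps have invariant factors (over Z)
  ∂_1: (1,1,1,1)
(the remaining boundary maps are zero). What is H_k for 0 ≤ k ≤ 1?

H_0: b_0 = 5 − 0 − 4 = 1; torsion from ∂_1 factors > 1: none. So H_0 ≅ Z.
H_1: b_1 = 6 − 4 − 0 = 2; torsion from ∂_2 factors > 1: none. So H_1 ≅ Z^2.

H_0 ≅ Z,  H_1 ≅ Z^2.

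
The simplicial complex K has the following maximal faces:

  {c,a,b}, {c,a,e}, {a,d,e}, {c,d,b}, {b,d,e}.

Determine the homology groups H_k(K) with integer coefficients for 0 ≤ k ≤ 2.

H_0 = Z,  H_1 = Z,  H_2 = 0.

K has 5 vertices, 10 edges, 5 triangles.
rank ∂_0 = 0, rank ∂_1 = 4 ⇒ b_0 = 5 − 0 − 4 = 1; all invariant factors of ∂_1 are 1 so no torsion. So H_0 = Z.
rank ∂_1 = 4, rank ∂_2 = 5 ⇒ b_1 = 10 − 4 − 5 = 1; all invariant factors of ∂_2 are 1 so no torsion. So H_1 = Z.
rank ∂_2 = 5, rank ∂_3 = 0 ⇒ b_2 = 5 − 5 − 0 = 0. So H_2 = 0.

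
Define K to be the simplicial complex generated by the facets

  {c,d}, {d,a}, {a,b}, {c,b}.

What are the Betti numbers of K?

Take the total order a < b < c < d on the vertex set. Then K (dimension 1) consists of the simplices:

  0-simplices (4): a, b, c, d
  1-simplices (4): ab, ad, bc, cd

giving chain groups C_0 ≅ Z^4, C_1 ≅ Z^4.

Boundary ∂_1: C_1 → C_0 maps an edge to its endpoints' difference, ∂[p,q] = q − p.
As a 4×4 matrix over Z this has rank 3, with invariant factors (1,1,1).

Now H_k = ker ∂_k / im ∂_{k+1}, so:

  H_0: rank C_0 − rank ∂_1 = 4 − 3 = 1, and the invariant factors of ∂_1 are all 1, so H_0 ≅ Z.
  H_1: rank ker ∂_1 − rank ∂_2 = (4 − 3) − 0 = 1, and there is no ∂_2, so H_1 ≅ Z.

(K is a triangulation of the circle S^1.)

Hence the Betti numbers are b_0 = 1, b_1 = 1.

b_0 = 1, b_1 = 1.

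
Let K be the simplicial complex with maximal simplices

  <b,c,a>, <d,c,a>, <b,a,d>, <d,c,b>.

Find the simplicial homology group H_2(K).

H_2 ≅ Z.

We work with the vertex ordering a < b < c < d. The simplices of K, each written with vertices in increasing order, are:

  0-simplices (4): a, b, c, d
  1-simplices (6): ab, ac, ad, bc, bd, cd
  2-simplices (4): abc, abd, acd, bcd

so the chain groups are C_0 ≅ Z^4, C_1 ≅ Z^6, C_2 ≅ Z^4.

∂_1: C_1 → C_0 is given by ∂[p,q] = [q] − [p]. For instance
  ∂ac = c − a.
The 4×6 boundary matrix has rank 3 and Smith normal form diag(1,1,1).

The boundary map ∂_2: C_2 → C_1 acts by ∂[p,q,r] = [q,r] − [p,r] + [p,q]. For instance
  ∂abd = bd − ad + ab,
  ∂abc = bc − ac + ab.
The resulting 6×4 matrix has rank 3, and its Smith normal form has invariant factors (1,1,1).

From H_k ≅ ker(∂_k) / im(∂_{k+1}) we obtain:

  H_2: rank ker ∂_2 − rank ∂_3 = (4 − 3) − 0 = 1, and there is no ∂_3, so H_2 = Z.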